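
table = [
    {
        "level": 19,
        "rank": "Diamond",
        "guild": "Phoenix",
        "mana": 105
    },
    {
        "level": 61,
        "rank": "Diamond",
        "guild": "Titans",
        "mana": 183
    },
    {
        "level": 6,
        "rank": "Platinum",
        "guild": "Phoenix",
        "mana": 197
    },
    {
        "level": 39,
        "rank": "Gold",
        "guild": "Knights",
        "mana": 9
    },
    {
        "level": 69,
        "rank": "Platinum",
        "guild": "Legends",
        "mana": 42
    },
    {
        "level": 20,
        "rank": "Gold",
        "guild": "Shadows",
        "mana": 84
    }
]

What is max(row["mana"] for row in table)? 197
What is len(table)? 6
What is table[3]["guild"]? "Knights"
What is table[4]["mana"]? 42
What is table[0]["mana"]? 105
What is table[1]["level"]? 61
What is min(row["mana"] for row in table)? 9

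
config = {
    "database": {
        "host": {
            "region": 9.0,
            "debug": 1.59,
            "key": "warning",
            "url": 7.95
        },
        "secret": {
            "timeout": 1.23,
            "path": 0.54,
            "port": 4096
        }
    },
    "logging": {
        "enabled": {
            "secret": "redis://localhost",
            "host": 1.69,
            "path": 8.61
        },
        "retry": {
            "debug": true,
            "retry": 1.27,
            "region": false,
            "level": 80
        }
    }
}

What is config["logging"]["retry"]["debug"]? True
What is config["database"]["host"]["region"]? 9.0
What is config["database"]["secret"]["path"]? 0.54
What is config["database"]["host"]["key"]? "warning"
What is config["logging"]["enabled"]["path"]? 8.61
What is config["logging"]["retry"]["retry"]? 1.27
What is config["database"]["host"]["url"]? 7.95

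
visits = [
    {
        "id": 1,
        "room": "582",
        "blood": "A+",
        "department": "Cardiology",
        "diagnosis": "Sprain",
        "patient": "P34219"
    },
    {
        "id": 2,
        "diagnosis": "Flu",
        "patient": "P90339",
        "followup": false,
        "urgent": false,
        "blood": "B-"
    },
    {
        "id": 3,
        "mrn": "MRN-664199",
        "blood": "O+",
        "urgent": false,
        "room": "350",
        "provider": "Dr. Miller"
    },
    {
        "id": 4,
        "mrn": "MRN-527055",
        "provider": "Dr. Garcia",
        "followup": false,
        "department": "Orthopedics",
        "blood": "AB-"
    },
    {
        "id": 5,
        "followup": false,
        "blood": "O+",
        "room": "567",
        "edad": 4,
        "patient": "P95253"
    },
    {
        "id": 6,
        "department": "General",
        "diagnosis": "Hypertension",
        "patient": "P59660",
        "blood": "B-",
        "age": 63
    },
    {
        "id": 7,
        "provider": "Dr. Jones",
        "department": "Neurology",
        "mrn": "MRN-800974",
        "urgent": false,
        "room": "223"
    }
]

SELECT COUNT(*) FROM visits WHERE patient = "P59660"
1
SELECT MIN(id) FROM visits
1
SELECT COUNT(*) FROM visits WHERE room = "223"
1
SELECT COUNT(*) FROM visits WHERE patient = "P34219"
1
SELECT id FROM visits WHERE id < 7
[1, 2, 3, 4, 5, 6]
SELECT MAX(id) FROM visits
7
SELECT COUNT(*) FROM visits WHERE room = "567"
1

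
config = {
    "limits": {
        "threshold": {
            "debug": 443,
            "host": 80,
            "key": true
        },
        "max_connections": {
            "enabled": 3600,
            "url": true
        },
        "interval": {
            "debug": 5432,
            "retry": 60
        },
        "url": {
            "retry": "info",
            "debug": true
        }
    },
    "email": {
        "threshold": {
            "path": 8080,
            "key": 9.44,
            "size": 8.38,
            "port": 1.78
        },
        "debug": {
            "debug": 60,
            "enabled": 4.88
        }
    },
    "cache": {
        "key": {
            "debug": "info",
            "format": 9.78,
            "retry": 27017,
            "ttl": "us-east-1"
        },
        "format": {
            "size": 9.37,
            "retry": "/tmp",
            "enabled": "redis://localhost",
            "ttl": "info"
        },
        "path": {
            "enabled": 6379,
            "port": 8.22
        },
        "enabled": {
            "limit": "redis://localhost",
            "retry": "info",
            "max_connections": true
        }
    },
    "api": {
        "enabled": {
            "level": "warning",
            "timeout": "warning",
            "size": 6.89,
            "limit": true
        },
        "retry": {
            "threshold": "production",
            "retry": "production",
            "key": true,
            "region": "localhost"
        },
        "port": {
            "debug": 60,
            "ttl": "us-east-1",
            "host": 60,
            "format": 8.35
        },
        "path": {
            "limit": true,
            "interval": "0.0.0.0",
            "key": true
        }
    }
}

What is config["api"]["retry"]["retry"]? "production"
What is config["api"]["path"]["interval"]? "0.0.0.0"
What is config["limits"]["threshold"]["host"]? 80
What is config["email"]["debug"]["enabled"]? 4.88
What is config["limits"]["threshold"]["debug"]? 443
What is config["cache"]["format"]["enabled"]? "redis://localhost"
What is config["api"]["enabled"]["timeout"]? "warning"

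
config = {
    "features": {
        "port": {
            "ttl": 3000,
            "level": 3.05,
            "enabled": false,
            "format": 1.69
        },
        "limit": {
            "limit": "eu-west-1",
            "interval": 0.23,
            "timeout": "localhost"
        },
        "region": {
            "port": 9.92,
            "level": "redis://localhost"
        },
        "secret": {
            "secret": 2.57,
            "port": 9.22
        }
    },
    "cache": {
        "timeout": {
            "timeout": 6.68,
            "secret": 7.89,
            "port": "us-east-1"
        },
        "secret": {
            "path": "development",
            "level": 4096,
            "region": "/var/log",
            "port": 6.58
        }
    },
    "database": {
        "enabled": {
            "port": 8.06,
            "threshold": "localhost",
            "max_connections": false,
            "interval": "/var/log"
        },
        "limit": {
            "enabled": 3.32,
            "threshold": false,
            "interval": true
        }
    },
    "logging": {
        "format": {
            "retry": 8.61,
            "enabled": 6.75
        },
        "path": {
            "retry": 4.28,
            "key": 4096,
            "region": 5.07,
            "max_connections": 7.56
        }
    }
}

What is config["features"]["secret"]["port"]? 9.22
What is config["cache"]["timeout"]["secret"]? 7.89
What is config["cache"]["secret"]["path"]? "development"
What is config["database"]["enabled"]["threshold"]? "localhost"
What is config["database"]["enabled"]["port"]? 8.06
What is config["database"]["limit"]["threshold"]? False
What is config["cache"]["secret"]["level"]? 4096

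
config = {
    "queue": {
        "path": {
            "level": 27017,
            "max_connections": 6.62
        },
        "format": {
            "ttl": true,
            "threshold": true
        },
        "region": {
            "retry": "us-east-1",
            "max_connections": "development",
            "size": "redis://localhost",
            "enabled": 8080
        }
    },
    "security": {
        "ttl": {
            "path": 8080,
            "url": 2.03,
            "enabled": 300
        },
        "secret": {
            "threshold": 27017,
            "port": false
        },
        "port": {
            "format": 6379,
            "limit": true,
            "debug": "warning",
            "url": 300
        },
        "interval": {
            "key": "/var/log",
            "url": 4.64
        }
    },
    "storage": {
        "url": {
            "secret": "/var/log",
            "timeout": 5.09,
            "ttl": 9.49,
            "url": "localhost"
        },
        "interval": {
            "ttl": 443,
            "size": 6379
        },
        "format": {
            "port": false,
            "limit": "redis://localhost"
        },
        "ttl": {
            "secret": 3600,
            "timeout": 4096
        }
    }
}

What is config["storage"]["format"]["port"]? False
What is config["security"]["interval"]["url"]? 4.64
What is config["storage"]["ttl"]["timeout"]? 4096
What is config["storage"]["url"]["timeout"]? 5.09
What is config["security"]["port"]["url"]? 300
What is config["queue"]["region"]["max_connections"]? "development"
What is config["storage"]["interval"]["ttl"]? 443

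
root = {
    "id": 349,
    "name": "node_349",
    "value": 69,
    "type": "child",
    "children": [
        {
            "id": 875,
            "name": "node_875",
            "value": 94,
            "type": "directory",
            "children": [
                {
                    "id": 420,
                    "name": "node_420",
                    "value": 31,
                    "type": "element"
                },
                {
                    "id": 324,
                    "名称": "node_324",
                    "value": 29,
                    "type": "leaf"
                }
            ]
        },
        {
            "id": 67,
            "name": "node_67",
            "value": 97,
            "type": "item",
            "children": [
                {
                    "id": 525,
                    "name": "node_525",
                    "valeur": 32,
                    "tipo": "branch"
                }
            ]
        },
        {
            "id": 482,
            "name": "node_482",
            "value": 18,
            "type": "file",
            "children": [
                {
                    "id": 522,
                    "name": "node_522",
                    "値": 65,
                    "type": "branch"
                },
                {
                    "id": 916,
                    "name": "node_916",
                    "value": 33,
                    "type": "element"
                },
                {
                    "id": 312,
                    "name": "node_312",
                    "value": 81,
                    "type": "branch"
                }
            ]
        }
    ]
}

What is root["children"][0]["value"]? 94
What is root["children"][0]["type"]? "directory"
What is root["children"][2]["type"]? "file"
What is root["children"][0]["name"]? "node_875"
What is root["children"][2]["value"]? 18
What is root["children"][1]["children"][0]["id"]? 525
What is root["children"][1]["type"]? "item"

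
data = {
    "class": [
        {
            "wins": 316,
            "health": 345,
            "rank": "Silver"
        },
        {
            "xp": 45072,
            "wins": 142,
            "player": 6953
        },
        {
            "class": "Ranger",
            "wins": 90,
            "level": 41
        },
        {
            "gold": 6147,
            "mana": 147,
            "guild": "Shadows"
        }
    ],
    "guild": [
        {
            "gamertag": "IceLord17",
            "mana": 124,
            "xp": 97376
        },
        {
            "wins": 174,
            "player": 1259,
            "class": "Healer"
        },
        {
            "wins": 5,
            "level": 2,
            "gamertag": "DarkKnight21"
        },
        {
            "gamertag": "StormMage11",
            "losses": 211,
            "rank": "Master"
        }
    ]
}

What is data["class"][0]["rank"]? "Silver"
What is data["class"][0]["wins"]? 316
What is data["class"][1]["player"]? 6953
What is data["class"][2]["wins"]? 90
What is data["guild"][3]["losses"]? 211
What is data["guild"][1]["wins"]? 174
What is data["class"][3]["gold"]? 6147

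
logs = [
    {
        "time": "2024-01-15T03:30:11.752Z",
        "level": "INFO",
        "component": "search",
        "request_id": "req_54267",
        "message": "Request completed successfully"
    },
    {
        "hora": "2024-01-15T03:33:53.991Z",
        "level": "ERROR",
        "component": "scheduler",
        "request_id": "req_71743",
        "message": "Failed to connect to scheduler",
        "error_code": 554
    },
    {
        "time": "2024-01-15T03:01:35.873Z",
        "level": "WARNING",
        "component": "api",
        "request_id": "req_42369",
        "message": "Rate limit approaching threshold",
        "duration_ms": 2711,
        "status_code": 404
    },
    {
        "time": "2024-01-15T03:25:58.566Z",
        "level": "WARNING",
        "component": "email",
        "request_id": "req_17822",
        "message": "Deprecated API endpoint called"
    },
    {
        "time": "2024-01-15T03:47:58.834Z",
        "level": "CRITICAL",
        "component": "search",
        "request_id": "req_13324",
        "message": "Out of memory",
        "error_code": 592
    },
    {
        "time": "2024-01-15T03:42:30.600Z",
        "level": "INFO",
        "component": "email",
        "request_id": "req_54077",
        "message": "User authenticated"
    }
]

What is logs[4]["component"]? "search"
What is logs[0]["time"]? "2024-01-15T03:30:11.752Z"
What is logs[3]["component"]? "email"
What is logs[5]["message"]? "User authenticated"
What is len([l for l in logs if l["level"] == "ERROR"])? 1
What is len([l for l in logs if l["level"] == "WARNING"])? 2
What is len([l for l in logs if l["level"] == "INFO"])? 2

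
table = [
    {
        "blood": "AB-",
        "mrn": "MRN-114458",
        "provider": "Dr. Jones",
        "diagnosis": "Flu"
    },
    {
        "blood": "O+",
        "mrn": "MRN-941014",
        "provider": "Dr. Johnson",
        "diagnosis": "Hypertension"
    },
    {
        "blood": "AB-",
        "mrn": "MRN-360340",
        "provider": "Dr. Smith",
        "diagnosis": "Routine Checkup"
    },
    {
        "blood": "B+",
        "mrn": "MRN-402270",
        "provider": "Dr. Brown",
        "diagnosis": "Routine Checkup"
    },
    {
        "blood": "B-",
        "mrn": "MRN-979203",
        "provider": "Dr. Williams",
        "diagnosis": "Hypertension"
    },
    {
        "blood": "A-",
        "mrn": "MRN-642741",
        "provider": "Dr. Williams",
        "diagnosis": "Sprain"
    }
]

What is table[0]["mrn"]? "MRN-114458"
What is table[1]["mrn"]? "MRN-941014"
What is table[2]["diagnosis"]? "Routine Checkup"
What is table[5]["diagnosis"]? "Sprain"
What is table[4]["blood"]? "B-"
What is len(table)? 6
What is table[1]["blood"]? "O+"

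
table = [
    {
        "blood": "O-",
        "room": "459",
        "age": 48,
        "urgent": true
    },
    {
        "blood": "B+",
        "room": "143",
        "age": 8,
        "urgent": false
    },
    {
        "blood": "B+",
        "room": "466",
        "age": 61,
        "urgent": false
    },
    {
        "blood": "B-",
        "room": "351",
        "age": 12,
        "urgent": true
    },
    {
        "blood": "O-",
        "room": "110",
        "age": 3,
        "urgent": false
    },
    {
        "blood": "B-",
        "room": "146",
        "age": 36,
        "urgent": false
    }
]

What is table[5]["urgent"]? False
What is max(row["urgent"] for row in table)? True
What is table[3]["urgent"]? True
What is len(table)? 6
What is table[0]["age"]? 48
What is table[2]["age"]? 61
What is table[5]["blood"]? "B-"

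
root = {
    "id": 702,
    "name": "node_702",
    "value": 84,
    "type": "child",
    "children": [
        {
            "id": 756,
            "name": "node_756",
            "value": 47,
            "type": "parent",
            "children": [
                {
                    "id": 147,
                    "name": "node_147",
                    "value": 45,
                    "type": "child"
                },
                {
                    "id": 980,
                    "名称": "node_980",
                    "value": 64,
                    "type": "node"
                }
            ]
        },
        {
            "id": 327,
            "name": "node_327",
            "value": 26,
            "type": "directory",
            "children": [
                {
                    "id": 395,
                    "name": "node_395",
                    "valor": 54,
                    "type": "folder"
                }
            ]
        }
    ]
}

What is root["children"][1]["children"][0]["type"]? "folder"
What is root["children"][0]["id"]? 756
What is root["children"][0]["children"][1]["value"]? 64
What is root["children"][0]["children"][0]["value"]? 45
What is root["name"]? "node_702"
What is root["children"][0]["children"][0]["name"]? "node_147"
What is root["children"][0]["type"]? "parent"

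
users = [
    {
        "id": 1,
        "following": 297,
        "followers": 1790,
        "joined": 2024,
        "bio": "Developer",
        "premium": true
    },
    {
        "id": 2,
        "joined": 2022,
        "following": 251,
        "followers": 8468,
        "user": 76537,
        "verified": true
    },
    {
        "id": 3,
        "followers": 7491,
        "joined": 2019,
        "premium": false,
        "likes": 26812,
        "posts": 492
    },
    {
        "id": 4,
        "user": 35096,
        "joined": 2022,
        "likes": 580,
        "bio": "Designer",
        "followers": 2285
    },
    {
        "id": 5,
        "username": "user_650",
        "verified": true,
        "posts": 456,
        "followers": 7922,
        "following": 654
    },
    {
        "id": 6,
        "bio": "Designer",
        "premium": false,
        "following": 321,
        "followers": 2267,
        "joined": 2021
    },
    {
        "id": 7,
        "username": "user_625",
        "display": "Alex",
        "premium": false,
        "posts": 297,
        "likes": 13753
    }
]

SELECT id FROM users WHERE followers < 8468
[1, 3, 4, 5, 6]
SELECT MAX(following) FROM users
654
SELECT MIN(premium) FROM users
False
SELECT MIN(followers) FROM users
1790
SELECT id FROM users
[1, 2, 3, 4, 5, 6, 7]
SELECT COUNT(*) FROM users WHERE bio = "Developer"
1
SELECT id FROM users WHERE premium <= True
[1, 3, 6, 7]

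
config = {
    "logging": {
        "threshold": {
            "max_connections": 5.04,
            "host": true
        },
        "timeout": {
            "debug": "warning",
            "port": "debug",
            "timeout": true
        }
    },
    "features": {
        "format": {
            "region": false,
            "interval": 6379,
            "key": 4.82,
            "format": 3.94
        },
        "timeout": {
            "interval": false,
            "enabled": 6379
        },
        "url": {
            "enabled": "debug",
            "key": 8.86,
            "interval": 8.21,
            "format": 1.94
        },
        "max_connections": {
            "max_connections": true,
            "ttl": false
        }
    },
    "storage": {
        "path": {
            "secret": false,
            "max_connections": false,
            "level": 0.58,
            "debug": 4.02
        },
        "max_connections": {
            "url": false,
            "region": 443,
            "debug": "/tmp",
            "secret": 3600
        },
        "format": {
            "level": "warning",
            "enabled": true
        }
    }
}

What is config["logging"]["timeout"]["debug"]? "warning"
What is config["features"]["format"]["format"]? 3.94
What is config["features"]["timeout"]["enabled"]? 6379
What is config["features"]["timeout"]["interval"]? False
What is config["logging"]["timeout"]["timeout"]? True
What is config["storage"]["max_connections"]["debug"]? "/tmp"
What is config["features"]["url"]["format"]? 1.94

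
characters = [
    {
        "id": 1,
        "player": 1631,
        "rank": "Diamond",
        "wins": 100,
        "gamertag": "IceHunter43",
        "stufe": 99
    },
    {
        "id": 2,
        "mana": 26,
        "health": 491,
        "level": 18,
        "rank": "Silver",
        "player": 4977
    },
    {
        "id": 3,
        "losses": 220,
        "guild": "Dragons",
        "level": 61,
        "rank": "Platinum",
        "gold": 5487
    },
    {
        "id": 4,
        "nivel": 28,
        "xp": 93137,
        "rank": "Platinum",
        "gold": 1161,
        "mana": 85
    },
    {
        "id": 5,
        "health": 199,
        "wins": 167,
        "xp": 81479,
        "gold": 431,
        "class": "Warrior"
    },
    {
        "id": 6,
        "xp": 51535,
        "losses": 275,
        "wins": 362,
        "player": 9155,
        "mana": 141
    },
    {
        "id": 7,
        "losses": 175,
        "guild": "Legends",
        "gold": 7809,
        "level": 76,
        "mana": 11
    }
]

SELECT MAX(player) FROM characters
9155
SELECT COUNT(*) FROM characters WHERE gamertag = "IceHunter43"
1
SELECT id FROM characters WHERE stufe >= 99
[1]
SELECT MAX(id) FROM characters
7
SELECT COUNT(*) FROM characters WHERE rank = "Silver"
1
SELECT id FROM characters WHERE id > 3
[4, 5, 6, 7]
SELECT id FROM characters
[1, 2, 3, 4, 5, 6, 7]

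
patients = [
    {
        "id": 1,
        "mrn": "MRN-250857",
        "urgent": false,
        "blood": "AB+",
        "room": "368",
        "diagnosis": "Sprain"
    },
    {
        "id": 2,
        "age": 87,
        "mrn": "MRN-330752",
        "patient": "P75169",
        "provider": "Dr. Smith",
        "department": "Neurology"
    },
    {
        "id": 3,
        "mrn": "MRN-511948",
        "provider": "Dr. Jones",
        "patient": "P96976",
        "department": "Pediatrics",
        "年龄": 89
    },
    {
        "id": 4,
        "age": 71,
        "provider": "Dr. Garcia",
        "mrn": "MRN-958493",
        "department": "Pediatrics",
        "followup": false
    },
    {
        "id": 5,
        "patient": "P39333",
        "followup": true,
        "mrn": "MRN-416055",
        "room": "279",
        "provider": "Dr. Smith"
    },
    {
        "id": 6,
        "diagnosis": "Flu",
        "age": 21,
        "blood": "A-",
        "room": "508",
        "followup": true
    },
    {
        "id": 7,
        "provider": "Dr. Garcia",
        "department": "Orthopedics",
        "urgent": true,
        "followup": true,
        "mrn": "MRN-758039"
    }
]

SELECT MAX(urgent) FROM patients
True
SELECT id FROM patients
[1, 2, 3, 4, 5, 6, 7]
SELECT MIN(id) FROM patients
1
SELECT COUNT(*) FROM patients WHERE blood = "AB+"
1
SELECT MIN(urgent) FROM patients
False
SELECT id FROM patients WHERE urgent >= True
[7]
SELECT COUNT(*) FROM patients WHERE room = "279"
1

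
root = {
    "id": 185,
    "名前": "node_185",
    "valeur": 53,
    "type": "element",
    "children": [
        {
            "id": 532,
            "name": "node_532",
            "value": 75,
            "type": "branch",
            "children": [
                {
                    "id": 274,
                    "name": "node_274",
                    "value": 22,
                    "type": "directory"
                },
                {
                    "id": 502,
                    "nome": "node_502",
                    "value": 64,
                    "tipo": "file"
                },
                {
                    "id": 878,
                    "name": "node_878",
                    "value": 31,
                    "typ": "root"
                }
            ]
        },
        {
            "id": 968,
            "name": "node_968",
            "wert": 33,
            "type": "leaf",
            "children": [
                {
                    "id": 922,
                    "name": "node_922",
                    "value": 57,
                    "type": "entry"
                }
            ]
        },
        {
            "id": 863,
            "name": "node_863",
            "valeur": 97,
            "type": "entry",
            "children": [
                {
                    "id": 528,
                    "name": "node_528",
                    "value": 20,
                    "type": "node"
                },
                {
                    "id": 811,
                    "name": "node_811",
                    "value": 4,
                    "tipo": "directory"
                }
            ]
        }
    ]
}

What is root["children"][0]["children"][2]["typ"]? "root"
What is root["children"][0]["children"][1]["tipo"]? "file"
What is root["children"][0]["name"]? "node_532"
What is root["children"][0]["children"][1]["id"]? 502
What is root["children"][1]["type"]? "leaf"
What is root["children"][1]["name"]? "node_968"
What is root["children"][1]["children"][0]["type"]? "entry"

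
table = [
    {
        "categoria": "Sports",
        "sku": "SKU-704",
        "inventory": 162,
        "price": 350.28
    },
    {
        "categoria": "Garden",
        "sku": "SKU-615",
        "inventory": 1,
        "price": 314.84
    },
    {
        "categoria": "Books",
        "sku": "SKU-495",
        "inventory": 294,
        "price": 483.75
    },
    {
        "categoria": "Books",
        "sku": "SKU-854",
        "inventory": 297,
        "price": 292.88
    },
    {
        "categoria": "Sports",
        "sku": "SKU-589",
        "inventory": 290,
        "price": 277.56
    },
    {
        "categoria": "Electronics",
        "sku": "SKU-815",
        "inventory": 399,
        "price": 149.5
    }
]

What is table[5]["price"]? 149.5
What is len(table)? 6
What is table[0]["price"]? 350.28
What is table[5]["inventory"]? 399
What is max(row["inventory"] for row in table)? 399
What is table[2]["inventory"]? 294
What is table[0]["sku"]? "SKU-704"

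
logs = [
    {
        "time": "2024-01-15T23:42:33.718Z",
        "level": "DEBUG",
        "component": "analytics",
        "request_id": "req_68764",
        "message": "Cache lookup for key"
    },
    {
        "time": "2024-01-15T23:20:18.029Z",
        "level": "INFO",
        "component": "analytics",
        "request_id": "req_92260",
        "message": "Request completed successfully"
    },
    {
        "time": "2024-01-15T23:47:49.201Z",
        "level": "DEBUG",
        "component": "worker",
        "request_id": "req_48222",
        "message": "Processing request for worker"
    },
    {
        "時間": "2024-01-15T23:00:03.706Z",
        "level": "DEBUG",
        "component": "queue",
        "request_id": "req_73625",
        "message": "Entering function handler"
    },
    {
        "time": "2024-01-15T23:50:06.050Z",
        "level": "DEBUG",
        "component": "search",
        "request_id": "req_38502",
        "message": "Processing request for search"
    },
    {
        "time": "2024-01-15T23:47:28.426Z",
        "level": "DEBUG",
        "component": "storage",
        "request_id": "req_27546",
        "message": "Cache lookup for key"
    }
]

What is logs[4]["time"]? "2024-01-15T23:50:06.050Z"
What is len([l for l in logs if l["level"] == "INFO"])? 1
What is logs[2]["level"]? "DEBUG"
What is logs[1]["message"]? "Request completed successfully"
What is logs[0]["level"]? "DEBUG"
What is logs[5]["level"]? "DEBUG"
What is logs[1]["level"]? "INFO"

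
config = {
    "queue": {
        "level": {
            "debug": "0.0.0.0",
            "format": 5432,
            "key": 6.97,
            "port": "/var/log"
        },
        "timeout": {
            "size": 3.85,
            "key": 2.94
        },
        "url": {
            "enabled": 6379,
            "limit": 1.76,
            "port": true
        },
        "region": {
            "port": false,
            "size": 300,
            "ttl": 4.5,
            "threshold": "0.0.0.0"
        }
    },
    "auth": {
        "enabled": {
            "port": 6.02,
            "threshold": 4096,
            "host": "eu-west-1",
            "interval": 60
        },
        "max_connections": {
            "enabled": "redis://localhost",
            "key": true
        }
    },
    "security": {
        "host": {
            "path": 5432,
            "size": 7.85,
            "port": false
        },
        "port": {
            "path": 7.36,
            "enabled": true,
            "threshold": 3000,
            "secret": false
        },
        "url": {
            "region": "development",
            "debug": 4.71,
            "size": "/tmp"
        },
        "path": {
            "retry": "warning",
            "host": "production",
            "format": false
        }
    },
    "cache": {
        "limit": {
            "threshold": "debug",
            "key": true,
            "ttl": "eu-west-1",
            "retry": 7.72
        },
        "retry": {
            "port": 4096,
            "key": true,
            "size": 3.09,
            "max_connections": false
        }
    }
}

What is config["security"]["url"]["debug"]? 4.71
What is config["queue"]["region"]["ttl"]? 4.5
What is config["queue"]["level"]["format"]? 5432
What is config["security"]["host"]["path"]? 5432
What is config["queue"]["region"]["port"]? False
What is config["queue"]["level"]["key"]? 6.97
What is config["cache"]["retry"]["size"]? 3.09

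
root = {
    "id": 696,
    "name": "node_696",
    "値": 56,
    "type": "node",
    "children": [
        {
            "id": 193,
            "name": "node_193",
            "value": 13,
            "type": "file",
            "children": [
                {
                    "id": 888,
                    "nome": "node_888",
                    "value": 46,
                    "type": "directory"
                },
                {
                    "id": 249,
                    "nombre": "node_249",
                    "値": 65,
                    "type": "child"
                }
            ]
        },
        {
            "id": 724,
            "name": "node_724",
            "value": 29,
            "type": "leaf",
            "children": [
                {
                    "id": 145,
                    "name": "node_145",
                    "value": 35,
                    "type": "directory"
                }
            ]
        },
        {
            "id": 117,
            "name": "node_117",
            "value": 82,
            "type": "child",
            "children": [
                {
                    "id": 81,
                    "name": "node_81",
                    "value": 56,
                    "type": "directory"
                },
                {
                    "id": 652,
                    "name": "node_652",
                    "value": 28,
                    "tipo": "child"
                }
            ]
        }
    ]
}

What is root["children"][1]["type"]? "leaf"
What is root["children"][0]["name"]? "node_193"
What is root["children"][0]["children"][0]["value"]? 46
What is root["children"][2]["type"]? "child"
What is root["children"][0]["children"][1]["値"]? 65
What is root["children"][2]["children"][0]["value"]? 56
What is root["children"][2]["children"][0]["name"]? "node_81"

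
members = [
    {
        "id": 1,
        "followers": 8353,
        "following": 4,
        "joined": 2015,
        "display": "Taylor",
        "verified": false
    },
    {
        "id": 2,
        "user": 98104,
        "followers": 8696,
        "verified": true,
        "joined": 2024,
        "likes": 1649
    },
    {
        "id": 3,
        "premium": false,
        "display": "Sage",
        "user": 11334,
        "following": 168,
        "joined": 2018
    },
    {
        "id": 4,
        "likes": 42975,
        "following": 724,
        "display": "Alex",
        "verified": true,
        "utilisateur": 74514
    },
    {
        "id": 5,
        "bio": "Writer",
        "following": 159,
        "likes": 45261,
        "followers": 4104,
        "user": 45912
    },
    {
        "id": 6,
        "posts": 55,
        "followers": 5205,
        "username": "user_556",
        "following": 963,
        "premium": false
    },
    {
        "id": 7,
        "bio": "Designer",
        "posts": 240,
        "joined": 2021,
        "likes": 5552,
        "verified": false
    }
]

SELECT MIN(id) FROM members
1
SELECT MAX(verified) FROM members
True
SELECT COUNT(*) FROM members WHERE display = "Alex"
1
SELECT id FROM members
[1, 2, 3, 4, 5, 6, 7]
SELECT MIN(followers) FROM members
4104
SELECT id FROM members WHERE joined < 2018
[1]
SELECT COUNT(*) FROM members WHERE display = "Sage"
1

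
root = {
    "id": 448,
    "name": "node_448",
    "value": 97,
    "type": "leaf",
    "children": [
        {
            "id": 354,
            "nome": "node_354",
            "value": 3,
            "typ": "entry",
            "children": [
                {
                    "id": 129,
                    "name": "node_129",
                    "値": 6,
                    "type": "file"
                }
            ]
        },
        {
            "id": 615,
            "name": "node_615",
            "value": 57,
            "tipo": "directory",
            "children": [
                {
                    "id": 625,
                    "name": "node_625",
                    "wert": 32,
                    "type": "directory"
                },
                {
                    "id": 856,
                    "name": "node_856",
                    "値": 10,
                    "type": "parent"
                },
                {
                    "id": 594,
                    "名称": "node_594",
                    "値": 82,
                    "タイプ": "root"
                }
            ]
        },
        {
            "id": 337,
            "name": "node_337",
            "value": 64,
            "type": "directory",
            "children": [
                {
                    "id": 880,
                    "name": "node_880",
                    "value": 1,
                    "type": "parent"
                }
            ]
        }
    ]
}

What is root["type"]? "leaf"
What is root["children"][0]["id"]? 354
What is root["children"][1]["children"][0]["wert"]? 32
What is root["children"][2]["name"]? "node_337"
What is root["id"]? 448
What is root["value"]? 97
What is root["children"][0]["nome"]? "node_354"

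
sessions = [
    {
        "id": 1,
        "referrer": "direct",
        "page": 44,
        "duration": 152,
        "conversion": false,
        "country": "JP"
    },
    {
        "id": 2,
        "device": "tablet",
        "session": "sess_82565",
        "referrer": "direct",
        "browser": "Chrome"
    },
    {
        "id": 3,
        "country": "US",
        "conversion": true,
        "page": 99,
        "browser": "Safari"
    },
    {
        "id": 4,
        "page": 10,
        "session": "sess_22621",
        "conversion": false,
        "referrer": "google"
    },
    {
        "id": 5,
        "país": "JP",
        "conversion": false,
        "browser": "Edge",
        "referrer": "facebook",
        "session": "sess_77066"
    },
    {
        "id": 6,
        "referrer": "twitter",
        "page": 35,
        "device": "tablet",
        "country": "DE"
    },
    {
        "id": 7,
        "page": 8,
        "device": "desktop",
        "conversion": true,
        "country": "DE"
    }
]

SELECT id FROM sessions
[1, 2, 3, 4, 5, 6, 7]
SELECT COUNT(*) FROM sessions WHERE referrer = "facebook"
1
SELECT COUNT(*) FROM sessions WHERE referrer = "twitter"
1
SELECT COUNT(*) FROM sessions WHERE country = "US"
1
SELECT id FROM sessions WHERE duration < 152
[]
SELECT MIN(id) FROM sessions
1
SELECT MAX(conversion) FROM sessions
True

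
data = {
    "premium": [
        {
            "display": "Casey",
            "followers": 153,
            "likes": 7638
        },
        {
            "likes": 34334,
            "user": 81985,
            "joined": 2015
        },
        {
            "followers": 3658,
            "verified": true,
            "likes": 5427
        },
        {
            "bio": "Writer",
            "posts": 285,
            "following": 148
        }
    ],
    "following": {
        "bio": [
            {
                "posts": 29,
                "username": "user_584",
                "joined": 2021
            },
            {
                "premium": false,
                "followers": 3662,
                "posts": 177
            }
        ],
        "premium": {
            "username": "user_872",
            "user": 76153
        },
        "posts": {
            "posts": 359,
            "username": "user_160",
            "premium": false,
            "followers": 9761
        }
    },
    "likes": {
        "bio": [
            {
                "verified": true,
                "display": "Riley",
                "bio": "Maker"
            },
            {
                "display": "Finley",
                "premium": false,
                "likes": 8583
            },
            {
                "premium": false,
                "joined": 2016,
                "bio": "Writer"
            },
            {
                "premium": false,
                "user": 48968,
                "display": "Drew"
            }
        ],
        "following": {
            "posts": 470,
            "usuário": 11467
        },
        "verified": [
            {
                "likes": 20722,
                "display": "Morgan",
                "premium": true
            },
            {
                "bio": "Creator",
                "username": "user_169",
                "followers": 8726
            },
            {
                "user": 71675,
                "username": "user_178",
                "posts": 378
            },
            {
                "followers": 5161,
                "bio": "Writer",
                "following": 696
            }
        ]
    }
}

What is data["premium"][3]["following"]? 148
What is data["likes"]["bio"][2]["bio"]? "Writer"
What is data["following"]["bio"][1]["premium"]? False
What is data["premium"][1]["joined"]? 2015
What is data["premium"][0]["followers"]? 153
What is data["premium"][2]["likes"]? 5427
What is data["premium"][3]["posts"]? 285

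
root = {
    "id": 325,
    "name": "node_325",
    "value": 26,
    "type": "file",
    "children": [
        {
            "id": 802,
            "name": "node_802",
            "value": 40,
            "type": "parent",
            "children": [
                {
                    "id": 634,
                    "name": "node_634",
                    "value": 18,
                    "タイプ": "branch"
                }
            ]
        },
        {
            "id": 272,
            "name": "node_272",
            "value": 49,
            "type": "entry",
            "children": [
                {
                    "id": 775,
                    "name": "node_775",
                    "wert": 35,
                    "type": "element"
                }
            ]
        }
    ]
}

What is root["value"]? 26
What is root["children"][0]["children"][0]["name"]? "node_634"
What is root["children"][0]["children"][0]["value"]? 18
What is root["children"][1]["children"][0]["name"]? "node_775"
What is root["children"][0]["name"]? "node_802"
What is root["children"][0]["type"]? "parent"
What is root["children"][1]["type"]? "entry"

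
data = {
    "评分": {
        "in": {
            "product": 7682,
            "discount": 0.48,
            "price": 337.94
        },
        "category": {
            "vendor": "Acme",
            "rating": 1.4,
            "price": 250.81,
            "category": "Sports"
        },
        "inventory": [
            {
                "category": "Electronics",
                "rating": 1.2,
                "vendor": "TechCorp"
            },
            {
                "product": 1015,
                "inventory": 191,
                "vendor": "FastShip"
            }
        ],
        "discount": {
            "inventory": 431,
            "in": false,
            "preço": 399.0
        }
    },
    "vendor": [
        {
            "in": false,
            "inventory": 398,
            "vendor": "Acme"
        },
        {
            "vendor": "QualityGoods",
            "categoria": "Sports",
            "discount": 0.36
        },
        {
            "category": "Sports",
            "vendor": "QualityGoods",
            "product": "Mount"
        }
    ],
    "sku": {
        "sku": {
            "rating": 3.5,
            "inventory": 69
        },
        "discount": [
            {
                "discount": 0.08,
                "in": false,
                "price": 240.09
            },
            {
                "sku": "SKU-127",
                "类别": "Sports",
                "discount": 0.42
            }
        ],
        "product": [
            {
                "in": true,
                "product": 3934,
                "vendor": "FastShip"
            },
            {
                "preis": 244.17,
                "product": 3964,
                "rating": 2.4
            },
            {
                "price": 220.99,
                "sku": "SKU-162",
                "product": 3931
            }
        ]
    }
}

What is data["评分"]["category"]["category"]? "Sports"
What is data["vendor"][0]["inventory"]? 398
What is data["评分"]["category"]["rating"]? 1.4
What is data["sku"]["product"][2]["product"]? 3931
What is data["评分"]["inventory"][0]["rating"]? 1.2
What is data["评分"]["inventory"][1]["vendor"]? "FastShip"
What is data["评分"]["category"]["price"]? 250.81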